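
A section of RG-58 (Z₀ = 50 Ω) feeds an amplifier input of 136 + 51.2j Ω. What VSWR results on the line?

VSWR ≈ 3.16

Γ = (Z_L − Z_0)/(Z_L + Z_0) = (86 + j51.2)/(186 + j51.2)
|Γ| = 100/193 = 0.519
VSWR = (1 + |Γ|)/(1 − |Γ|) = 1.52/0.481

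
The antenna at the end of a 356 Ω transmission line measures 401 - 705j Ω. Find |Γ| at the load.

|Γ| ≈ 0.683

Γ = (Z_L − Z_0)/(Z_L + Z_0) = (45 − j705)/(757 − j705)
|Γ| = 706/1030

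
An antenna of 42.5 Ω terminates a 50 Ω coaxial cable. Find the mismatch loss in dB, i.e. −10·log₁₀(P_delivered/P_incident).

mismatch loss ≈ 0.0286 dB

Γ = (42.5 − 50)/(42.5 + 50) = -0.0811
|Γ|² = 0.00657, so P_del/P_inc = 1 − |Γ|² = 0.993
ML = −10·log₁₀(1 − |Γ|²)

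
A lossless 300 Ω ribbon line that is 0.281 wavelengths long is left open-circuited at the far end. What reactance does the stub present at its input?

βl = 2π × 0.281 = 101°
tan(βl) = -5.07
For an open-circuited stub, Z_in = −jZ_0·cot(βl) = −jZ_0/tan(βl)

X_in ≈ 59.2 Ω (inductive)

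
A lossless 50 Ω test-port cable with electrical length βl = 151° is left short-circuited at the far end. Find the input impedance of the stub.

Z_in ≈ −j27.7 Ω

tan(βl) = -0.554
For a short-circuited stub, Z_in = jZ_0·tan(βl)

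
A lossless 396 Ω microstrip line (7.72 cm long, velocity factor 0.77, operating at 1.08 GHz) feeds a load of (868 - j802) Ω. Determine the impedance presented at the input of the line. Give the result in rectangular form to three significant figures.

Z_in ≈ 238 + j460 Ω

λ = v/f = 0.77·c / 1.08 GHz = 0.214 m
βl = 2π·l/λ = 2π × 0.361 = 130°
tan(βl) = tan(130°) = -1.19
Z_in = Z_0·(Z_L + jZ_0·tanβl)/(Z_0 + jZ_L·tanβl)
     = 396·(868 − j1270)/(-562 − j1040)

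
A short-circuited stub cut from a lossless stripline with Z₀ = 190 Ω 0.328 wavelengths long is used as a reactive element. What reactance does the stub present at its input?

X_in ≈ -356 Ω (capacitive)

βl = 2π × 0.328 = 118°
tan(βl) = -1.87
For a short-circuited stub, Z_in = jZ_0·tan(βl)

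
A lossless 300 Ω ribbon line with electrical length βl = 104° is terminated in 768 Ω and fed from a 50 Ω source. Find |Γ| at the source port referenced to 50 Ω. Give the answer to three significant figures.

|Γ| ≈ 0.524

tan(βl) = -4.01
Z_in = Z_0·(Z_L + jZ_0·tanβl)/(Z_0 + jZ_L·tanβl) = 123 + j62.8 Ω
Γ_s = (Z_in − Z_s)/(Z_in + Z_s) = (73.3 + j62.8)/(173 + j62.8), |Γ_s| = 0.524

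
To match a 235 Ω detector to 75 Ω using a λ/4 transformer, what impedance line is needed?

Z_qwt = √(Z_0·R_L) = √(75 × 235) = √17620

Z_qwt ≈ 133 Ω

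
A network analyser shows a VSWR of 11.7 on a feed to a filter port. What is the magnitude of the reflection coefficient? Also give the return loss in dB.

|Γ| ≈ 0.843; return loss ≈ 1.49 dB

|Γ| = (S − 1)/(S + 1) = (11.7 − 1)/(11.7 + 1) = 10.7/12.7
RL = −20·log₁₀|Γ| = −20·log₁₀(0.843)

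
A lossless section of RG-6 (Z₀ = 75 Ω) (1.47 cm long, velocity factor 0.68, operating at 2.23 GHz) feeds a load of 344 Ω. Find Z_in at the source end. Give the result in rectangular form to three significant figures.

λ = v/f = 0.68·c / 2.23 GHz = 0.0915 m
βl = 2π·l/λ = 2π × 0.161 = 57.8°
tan(βl) = tan(57.8°) = 1.59
Z_in = Z_0·(Z_L + jZ_0·tanβl)/(Z_0 + jZ_L·tanβl)
     = 75·(344 + j119)/(75 + j547)

Z_in ≈ 22.4 − j44.1 Ω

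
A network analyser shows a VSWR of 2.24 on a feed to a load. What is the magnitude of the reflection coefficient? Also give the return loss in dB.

|Γ| = (S − 1)/(S + 1) = (2.24 − 1)/(2.24 + 1) = 1.24/3.24
RL = −20·log₁₀|Γ| = −20·log₁₀(0.383)

|Γ| ≈ 0.383; return loss ≈ 8.34 dB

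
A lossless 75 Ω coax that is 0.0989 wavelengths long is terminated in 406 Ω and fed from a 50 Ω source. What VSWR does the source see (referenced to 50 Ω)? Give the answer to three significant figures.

VSWR ≈ 6.62

βl = 2π × 0.0989 = 35.6°
tan(βl) = 0.716
Z_in = Z_0·(Z_L + jZ_0·tanβl)/(Z_0 + jZ_L·tanβl) = 38.3 − j94.9 Ω
Γ_s = (Z_in − Z_s)/(Z_in + Z_s) = (-11.7 − j94.9)/(88.3 − j94.9), |Γ_s| = 0.737
VSWR = (1 + |Γ_s|)/(1 − |Γ_s|)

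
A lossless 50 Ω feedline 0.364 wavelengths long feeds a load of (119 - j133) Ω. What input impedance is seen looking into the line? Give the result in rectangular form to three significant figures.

Z_in ≈ 23.6 + j61.3 Ω

βl = 2π × 0.364 = 131°
tan(βl) = tan(131°) = -1.15
Z_in = Z_0·(Z_L + jZ_0·tanβl)/(Z_0 + jZ_L·tanβl)
     = 50·(119 − j190)/(-103 − j137)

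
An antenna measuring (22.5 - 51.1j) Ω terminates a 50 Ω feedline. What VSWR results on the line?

Γ = (Z_L − Z_0)/(Z_L + Z_0) = (-27.5 − j51.1)/(72.5 − j51.1)
|Γ| = 58/88.7 = 0.654
VSWR = (1 + |Γ|)/(1 − |Γ|) = 1.65/0.346

VSWR ≈ 4.78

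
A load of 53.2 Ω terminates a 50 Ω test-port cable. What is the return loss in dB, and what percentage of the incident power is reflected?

RL ≈ 30.2 dB; 0.0961% of incident power reflected

Γ = (53.2 − 50)/(53.2 + 50) = 0.031
RL = −20·log₁₀(0.031) = 30.2 dB
P_refl/P_inc = |Γ|² = 0.000961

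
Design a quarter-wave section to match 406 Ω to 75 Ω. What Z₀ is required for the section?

Z_qwt = √(Z_0·R_L) = √(75 × 406) = √30450

Z_qwt ≈ 174 Ω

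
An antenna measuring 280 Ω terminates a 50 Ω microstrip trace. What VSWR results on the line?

For a purely resistive load, VSWR = R_L/Z_0 or Z_0/R_L (whichever > 1) = 280/50

VSWR ≈ 5.6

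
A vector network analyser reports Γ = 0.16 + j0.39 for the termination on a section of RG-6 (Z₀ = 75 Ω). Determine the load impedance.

Z_L = Z_0·(1 + Γ)/(1 − Γ) = 75·(1.16 + j0.39)/(0.84 − j0.39)

Z_L ≈ 71.9 + j68.2 Ω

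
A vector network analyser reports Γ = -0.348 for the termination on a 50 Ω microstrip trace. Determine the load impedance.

Z_L = Z_0·(1 + Γ)/(1 − Γ) = 50·(0.652)/(1.35)

Z_L ≈ 24.2 Ω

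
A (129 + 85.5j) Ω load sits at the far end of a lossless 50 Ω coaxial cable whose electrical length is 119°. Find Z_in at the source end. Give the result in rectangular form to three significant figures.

tan(βl) = tan(119°) = -1.8
Z_in = Z_0·(Z_L + jZ_0·tanβl)/(Z_0 + jZ_L·tanβl)
     = 50·(129 − j4.7)/(204 − j233)

Z_in ≈ 14.3 + j15.2 Ω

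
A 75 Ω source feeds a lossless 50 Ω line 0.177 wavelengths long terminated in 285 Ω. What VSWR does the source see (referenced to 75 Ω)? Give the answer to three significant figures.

VSWR ≈ 7.63

βl = 2π × 0.177 = 63.7°
tan(βl) = 2.03
Z_in = Z_0·(Z_L + jZ_0·tanβl)/(Z_0 + jZ_L·tanβl) = 10.8 − j23.8 Ω
Γ_s = (Z_in − Z_s)/(Z_in + Z_s) = (-64.2 − j23.8)/(85.8 − j23.8), |Γ_s| = 0.768
VSWR = (1 + |Γ_s|)/(1 − |Γ_s|)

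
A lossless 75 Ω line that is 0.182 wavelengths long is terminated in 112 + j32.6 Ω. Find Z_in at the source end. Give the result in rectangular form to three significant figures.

βl = 2π × 0.182 = 65.5°
tan(βl) = tan(65.5°) = 2.2
Z_in = Z_0·(Z_L + jZ_0·tanβl)/(Z_0 + jZ_L·tanβl)
     = 75·(112 + j197)/(3.4 + j246)

Z_in ≈ 60.6 − j33.3 Ω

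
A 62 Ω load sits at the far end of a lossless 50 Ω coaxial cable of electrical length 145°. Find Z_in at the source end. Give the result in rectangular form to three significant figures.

Z_in ≈ 52.7 + j10.7 Ω

tan(βl) = tan(145°) = -0.7
Z_in = Z_0·(Z_L + jZ_0·tanβl)/(Z_0 + jZ_L·tanβl)
     = 50·(62 − j35)/(50 − j43.4)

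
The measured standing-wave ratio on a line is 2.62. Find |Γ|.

|Γ| = (S − 1)/(S + 1) = (2.62 − 1)/(2.62 + 1) = 1.62/3.62

|Γ| ≈ 0.448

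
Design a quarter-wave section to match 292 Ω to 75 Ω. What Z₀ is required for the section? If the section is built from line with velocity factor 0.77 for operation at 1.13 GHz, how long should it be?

Z_qwt = √(Z_0·R_L) = √(75 × 292) = √21900
λ = 0.77·c/f = 0.204 m, so l = λ/4 = 0.0511 m

Z_qwt ≈ 148 Ω; length ≈ 5.11 cm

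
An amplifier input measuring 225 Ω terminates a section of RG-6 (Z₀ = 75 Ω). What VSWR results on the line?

VSWR ≈ 3

Γ = (225 − 75)/(225 + 75) = 0.5
VSWR = (1 + 0.5)/(1 − 0.5)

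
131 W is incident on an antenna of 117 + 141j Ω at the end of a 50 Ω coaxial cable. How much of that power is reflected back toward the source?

|Γ| = |(67 + j141)/(167 + j141)| = 0.714
|Γ|² = 0.51
P_refl = |Γ|²·P_inc = 66.8 W, P_del = (1 − |Γ|²)·P_inc = 64.2 W

P_reflected ≈ 66.8 W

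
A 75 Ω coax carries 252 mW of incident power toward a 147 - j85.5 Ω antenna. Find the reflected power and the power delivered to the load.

|Γ| = |(72 − j85.5)/(222 − j85.5)| = 0.47
|Γ|² = 0.221
P_refl = |Γ|²·P_inc = 55.6 mW, P_del = (1 − |Γ|²)·P_inc = 196 mW

P_reflected ≈ 55.6 mW; P_delivered ≈ 196 mW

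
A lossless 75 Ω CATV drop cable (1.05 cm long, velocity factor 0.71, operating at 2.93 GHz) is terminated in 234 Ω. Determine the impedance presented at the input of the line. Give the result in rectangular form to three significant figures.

Z_in ≈ 36.4 − j49.5 Ω

λ = v/f = 0.71·c / 2.93 GHz = 0.0727 m
βl = 2π·l/λ = 2π × 0.144 = 52°
tan(βl) = tan(52°) = 1.28
Z_in = Z_0·(Z_L + jZ_0·tanβl)/(Z_0 + jZ_L·tanβl)
     = 75·(234 + j96)/(75 + j299)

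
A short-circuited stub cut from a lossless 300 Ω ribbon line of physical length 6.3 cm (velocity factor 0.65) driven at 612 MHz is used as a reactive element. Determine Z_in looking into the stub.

Z_in ≈ +j880 Ω

λ = v/f = 0.65·c / 612 MHz = 0.319 m
βl = 2π·l/λ = 2π × 0.198 = 71.2°
tan(βl) = 2.93
For a short-circuited stub, Z_in = jZ_0·tan(βl)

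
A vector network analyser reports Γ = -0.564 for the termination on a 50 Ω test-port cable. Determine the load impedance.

Z_L ≈ 13.9 Ω

Z_L = Z_0·(1 + Γ)/(1 − Γ) = 50·(0.436)/(1.56)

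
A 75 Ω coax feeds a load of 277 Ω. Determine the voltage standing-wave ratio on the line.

For a purely resistive load, VSWR = R_L/Z_0 or Z_0/R_L (whichever > 1) = 277/75

VSWR ≈ 3.69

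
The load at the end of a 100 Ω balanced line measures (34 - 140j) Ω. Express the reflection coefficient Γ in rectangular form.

Γ ≈ 0.286 − j0.746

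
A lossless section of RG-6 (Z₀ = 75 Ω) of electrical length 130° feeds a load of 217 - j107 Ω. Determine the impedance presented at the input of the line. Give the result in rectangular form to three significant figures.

tan(βl) = tan(130°) = -1.19
Z_in = Z_0·(Z_L + jZ_0·tanβl)/(Z_0 + jZ_L·tanβl)
     = 75·(217 − j196)/(-52.5 − j259)

Z_in ≈ 42.4 + j71.5 Ω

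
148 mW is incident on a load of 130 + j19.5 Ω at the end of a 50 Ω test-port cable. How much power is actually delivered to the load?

|Γ| = |(80 + j19.5)/(180 + j19.5)| = 0.455
|Γ|² = 0.207
P_refl = |Γ|²·P_inc = 30.6 mW, P_del = (1 − |Γ|²)·P_inc = 117 mW

P_delivered ≈ 117 mW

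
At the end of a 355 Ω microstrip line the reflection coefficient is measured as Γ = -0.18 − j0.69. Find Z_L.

Z_L = Z_0·(1 + Γ)/(1 − Γ) = 355·(0.82 − j0.69)/(1.18 + j0.69)

Z_L ≈ 93.4 − j262 Ω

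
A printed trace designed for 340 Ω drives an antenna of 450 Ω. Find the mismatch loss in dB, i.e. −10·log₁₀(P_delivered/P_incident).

Γ = (450 − 340)/(450 + 340) = 0.139
|Γ|² = 0.0194, so P_del/P_inc = 1 − |Γ|² = 0.981
ML = −10·log₁₀(1 − |Γ|²)

mismatch loss ≈ 0.085 dB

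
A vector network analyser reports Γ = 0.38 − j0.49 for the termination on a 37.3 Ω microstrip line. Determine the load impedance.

Z_L ≈ 36.8 − j58.5 Ω

Z_L = Z_0·(1 + Γ)/(1 − Γ) = 37.3·(1.38 − j0.49)/(0.62 + j0.49)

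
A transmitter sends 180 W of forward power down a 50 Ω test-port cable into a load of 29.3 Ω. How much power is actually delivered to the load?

Γ = (29.3 − 50)/(29.3 + 50) = -0.261
|Γ|² = 0.0681
P_refl = |Γ|²·P_inc = 12.3 W, P_del = (1 − |Γ|²)·P_inc = 168 W

P_delivered ≈ 168 W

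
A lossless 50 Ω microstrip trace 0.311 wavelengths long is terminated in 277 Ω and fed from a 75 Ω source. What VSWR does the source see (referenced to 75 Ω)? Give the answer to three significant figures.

βl = 2π × 0.311 = 112°
tan(βl) = -2.48
Z_in = Z_0·(Z_L + jZ_0·tanβl)/(Z_0 + jZ_L·tanβl) = 10.4 + j19.4 Ω
Γ_s = (Z_in − Z_s)/(Z_in + Z_s) = (-64.6 + j19.4)/(85.4 + j19.4), |Γ_s| = 0.769
VSWR = (1 + |Γ_s|)/(1 − |Γ_s|)

VSWR ≈ 7.68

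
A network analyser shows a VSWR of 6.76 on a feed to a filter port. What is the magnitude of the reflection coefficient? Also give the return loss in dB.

|Γ| = (S − 1)/(S + 1) = (6.76 − 1)/(6.76 + 1) = 5.76/7.76
RL = −20·log₁₀|Γ| = −20·log₁₀(0.742)

|Γ| ≈ 0.742; return loss ≈ 2.59 dB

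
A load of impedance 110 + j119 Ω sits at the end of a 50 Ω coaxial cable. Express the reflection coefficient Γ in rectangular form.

Γ = (Z_L − Z_0)/(Z_L + Z_0) = (60 + j119)/(160 + j119)

Γ ≈ 0.598 + j0.299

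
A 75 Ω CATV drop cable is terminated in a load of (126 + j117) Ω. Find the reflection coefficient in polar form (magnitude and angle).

Γ ≈ 0.549 ∠ 36.2°

Γ = (Z_L − Z_0)/(Z_L + Z_0) = (51 + j117)/(201 + j117)
|Γ| = 128/233 = 0.549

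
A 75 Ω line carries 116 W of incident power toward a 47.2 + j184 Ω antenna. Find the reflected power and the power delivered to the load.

P_reflected ≈ 82.3 W; P_delivered ≈ 33.7 W

|Γ| = |(-27.8 + j184)/(122.2 + j184)| = 0.842
|Γ|² = 0.71
P_refl = |Γ|²·P_inc = 82.3 W, P_del = (1 − |Γ|²)·P_inc = 33.7 W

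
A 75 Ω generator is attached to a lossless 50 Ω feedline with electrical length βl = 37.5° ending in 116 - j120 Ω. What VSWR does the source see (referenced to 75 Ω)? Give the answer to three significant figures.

tan(βl) = 0.767
Z_in = Z_0·(Z_L + jZ_0·tanβl)/(Z_0 + jZ_L·tanβl) = 16.4 − j39 Ω
Γ_s = (Z_in − Z_s)/(Z_in + Z_s) = (-58.6 − j39)/(91.4 − j39), |Γ_s| = 0.708
VSWR = (1 + |Γ_s|)/(1 − |Γ_s|)

VSWR ≈ 5.86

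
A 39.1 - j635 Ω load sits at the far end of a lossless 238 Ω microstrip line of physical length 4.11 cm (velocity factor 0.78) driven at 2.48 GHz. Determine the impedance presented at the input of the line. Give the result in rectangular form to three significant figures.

Z_in ≈ 1820 + j4260 Ω

λ = v/f = 0.78·c / 2.48 GHz = 0.0944 m
βl = 2π·l/λ = 2π × 0.436 = 157°
tan(βl) = tan(157°) = -0.428
Z_in = Z_0·(Z_L + jZ_0·tanβl)/(Z_0 + jZ_L·tanβl)
     = 238·(39.1 − j737)/(-34 − j16.7)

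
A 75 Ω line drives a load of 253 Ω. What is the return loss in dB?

Γ = (253 − 75)/(253 + 75) = 0.543
RL = −20·log₁₀|Γ| = −20·log₁₀(0.543)

RL ≈ 5.31 dB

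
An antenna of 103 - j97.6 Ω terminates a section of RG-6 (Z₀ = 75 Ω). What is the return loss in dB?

Γ = (28 − j97.6)/(178 − j97.6), |Γ| = 0.5
RL = −20·log₁₀|Γ| = −20·log₁₀(0.5)

RL ≈ 6.02 dB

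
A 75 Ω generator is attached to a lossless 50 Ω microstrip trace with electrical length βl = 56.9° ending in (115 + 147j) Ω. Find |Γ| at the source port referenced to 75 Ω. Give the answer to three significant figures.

tan(βl) = 1.53
Z_in = Z_0·(Z_L + jZ_0·tanβl)/(Z_0 + jZ_L·tanβl) = 15.6 − j48.1 Ω
Γ_s = (Z_in − Z_s)/(Z_in + Z_s) = (-59.4 − j48.1)/(90.6 − j48.1), |Γ_s| = 0.746

|Γ| ≈ 0.746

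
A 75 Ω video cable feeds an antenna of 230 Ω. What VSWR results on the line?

For a purely resistive load, VSWR = R_L/Z_0 or Z_0/R_L (whichever > 1) = 230/75

VSWR ≈ 3.07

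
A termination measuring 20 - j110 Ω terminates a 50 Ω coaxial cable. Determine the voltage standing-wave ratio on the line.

VSWR ≈ 14.9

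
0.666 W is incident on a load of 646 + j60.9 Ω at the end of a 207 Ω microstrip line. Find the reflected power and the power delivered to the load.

P_reflected ≈ 0.179 W; P_delivered ≈ 0.487 W

|Γ| = |(439 + j60.9)/(853 + j60.9)| = 0.518
|Γ|² = 0.269
P_refl = |Γ|²·P_inc = 0.179 W, P_del = (1 − |Γ|²)·P_inc = 0.487 W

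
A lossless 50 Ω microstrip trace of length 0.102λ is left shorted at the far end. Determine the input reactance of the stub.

X_in ≈ 37.3 Ω (inductive)

βl = 2π × 0.102 = 36.7°
tan(βl) = 0.746
For a shorted stub, Z_in = jZ_0·tan(βl)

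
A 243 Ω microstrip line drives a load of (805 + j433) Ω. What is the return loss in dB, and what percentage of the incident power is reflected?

Γ = (562 + j433)/(1048 + j433), |Γ| = 0.626
RL = −20·log₁₀(0.626) = 4.07 dB
P_refl/P_inc = |Γ|² = 0.391

RL ≈ 4.07 dB; 39.1% of incident power reflected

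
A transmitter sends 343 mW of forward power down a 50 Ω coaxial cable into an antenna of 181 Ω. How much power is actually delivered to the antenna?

Γ = (181 − 50)/(181 + 50) = 0.567
|Γ|² = 0.322
P_refl = |Γ|²·P_inc = 110 mW, P_del = (1 − |Γ|²)·P_inc = 233 mW

P_delivered ≈ 233 mW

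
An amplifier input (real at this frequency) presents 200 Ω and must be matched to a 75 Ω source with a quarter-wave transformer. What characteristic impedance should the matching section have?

Z_qwt ≈ 122 Ω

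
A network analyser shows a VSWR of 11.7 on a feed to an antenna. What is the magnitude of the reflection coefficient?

|Γ| = (S − 1)/(S + 1) = (11.7 − 1)/(11.7 + 1) = 10.7/12.7

|Γ| ≈ 0.843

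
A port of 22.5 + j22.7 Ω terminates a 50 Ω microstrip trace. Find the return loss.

RL ≈ 6.57 dB

Γ = (-27.5 + j22.7)/(72.5 + j22.7), |Γ| = 0.469
RL = −20·log₁₀|Γ| = −20·log₁₀(0.469)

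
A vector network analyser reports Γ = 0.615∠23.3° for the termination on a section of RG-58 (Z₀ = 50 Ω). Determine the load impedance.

Z_L = Z_0·(1 + Γ)/(1 − Γ) = 50·(1.56 + j0.243)/(0.435 − j0.243)

Z_L ≈ 125 + j97.9 Ω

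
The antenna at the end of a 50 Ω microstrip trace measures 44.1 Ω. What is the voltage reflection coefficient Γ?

Γ = (Z_L − Z_0)/(Z_L + Z_0) = (44.1 − 50)/(44.1 + 50) = -5.9/94.1

Γ = -0.0627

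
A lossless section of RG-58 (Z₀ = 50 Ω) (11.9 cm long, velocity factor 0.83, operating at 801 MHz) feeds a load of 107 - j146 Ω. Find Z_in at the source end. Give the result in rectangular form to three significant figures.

Z_in ≈ 30.1 + j80.7 Ω

λ = v/f = 0.83·c / 801 MHz = 0.311 m
βl = 2π·l/λ = 2π × 0.383 = 138°
tan(βl) = tan(138°) = -0.906
Z_in = Z_0·(Z_L + jZ_0·tanβl)/(Z_0 + jZ_L·tanβl)
     = 50·(107 − j191)/(-82.3 − j97)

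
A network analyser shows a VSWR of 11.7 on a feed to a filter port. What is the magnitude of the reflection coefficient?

|Γ| = (S − 1)/(S + 1) = (11.7 − 1)/(11.7 + 1) = 10.7/12.7

|Γ| ≈ 0.843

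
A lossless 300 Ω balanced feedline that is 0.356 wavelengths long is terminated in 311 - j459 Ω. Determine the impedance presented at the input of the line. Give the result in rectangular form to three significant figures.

βl = 2π × 0.356 = 128°
tan(βl) = tan(128°) = -1.27
Z_in = Z_0·(Z_L + jZ_0·tanβl)/(Z_0 + jZ_L·tanβl)
     = 300·(311 − j841)/(-284 − j396)

Z_in ≈ 309 + j457 Ω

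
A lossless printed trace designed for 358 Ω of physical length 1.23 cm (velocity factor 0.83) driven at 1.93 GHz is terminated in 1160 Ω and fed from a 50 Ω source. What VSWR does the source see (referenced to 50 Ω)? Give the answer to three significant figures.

VSWR ≈ 16.6

λ = v/f = 0.83·c / 1.93 GHz = 0.129 m
βl = 2π·l/λ = 2π × 0.0953 = 34.3°
tan(βl) = 0.683
Z_in = Z_0·(Z_L + jZ_0·tanβl)/(Z_0 + jZ_L·tanβl) = 289 − j394 Ω
Γ_s = (Z_in − Z_s)/(Z_in + Z_s) = (239 − j394)/(339 − j394), |Γ_s| = 0.887
VSWR = (1 + |Γ_s|)/(1 − |Γ_s|)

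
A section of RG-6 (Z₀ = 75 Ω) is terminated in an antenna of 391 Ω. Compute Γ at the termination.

Γ = (Z_L − Z_0)/(Z_L + Z_0) = (391 − 75)/(391 + 75) = 316/466

Γ = 0.678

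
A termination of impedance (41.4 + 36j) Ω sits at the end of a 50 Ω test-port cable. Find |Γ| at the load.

Γ = (Z_L − Z_0)/(Z_L + Z_0) = (-8.6 + j36)/(91.4 + j36)
|Γ| = 37/98.2

|Γ| ≈ 0.377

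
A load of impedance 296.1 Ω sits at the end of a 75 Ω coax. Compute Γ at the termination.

Γ = (Z_L − Z_0)/(Z_L + Z_0) = (296.1 − 75)/(296.1 + 75) = 221.1/371.1

Γ = 0.596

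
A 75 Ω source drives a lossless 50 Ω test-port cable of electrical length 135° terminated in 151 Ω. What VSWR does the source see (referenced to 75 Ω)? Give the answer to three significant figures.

tan(βl) = -1
Z_in = Z_0·(Z_L + jZ_0·tanβl)/(Z_0 + jZ_L·tanβl) = 29.8 + j40.1 Ω
Γ_s = (Z_in − Z_s)/(Z_in + Z_s) = (-45.2 + j40.1)/(105 + j40.1), |Γ_s| = 0.538
VSWR = (1 + |Γ_s|)/(1 − |Γ_s|)

VSWR ≈ 3.33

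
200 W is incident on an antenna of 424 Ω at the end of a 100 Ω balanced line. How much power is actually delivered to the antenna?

P_delivered ≈ 124 W

Γ = (424 − 100)/(424 + 100) = 0.618
|Γ|² = 0.382
P_refl = |Γ|²·P_inc = 76.5 W, P_del = (1 − |Γ|²)·P_inc = 124 W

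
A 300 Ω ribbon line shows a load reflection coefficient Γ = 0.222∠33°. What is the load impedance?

Z_L ≈ 421 + j107 Ω

Z_L = Z_0·(1 + Γ)/(1 − Γ) = 300·(1.19 + j0.121)/(0.814 − j0.121)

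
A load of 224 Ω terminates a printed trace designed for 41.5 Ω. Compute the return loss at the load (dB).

RL ≈ 3.26 dB

Γ = (224 − 41.5)/(224 + 41.5) = 0.687
RL = −20·log₁₀|Γ| = −20·log₁₀(0.687)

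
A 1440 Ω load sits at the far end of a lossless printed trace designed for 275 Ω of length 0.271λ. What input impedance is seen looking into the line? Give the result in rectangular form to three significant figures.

βl = 2π × 0.271 = 97.6°
tan(βl) = tan(97.6°) = -7.53
Z_in = Z_0·(Z_L + jZ_0·tanβl)/(Z_0 + jZ_L·tanβl)
     = 275·(1440 − j2070)/(275 − j10900)

Z_in ≈ 53.4 + j35.1 Ω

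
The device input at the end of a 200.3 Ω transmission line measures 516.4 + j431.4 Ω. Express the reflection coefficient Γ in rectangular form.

Γ ≈ 0.59 + j0.247

Γ = (Z_L − Z_0)/(Z_L + Z_0) = (316.1 + j431.4)/(716.7 + j431.4)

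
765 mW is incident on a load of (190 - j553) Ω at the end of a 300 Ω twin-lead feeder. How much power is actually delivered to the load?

|Γ| = |(-110 − j553)/(490 − j553)| = 0.763
|Γ|² = 0.582
P_refl = |Γ|²·P_inc = 445 mW, P_del = (1 − |Γ|²)·P_inc = 320 mW

P_delivered ≈ 320 mW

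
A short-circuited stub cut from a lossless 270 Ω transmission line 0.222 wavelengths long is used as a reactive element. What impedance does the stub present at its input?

Z_in ≈ +j1520 Ω

βl = 2π × 0.222 = 79.9°
tan(βl) = 5.63
For a short-circuited stub, Z_in = jZ_0·tan(βl)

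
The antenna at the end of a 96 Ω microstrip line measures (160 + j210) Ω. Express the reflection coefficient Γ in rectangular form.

Γ = (Z_L − Z_0)/(Z_L + Z_0) = (64 + j210)/(256 + j210)

Γ ≈ 0.552 + j0.368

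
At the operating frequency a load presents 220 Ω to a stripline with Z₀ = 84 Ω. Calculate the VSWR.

VSWR ≈ 2.62

For a purely resistive load, VSWR = R_L/Z_0 or Z_0/R_L (whichever > 1) = 220/84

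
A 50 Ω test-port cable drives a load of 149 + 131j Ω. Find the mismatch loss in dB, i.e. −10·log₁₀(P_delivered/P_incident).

mismatch loss ≈ 2.8 dB

Γ = (99 + j131)/(199 + j131), |Γ| = 0.689
|Γ|² = 0.475, so P_del/P_inc = 1 − |Γ|² = 0.525
ML = −10·log₁₀(1 − |Γ|²)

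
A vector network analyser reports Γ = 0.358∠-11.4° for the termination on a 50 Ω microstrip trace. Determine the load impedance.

Z_L ≈ 102 − j16.6 Ω

Z_L = Z_0·(1 + Γ)/(1 − Γ) = 50·(1.35 − j0.0708)/(0.649 + j0.0708)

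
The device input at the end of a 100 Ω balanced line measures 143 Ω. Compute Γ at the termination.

Γ = 0.177

Γ = (Z_L − Z_0)/(Z_L + Z_0) = (143 − 100)/(143 + 100) = 43/243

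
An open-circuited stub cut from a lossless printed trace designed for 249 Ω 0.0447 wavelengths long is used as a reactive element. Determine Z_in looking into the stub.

Z_in ≈ −j863 Ω

βl = 2π × 0.0447 = 16.1°
tan(βl) = 0.288
For an open-circuited stub, Z_in = −jZ_0·cot(βl) = −jZ_0/tan(βl)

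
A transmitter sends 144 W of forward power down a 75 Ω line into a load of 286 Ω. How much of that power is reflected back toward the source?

P_reflected ≈ 49.2 W

Γ = (286 − 75)/(286 + 75) = 0.584
|Γ|² = 0.342
P_refl = |Γ|²·P_inc = 49.2 W, P_del = (1 − |Γ|²)·P_inc = 94.8 W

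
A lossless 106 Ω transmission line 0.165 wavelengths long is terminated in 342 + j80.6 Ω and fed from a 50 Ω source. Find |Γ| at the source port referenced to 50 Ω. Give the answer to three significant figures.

βl = 2π × 0.165 = 59.4°
tan(βl) = 1.69
Z_in = Z_0·(Z_L + jZ_0·tanβl)/(Z_0 + jZ_L·tanβl) = 44.2 − j65 Ω
Γ_s = (Z_in − Z_s)/(Z_in + Z_s) = (-5.78 − j65)/(94.2 − j65), |Γ_s| = 0.57

|Γ| ≈ 0.57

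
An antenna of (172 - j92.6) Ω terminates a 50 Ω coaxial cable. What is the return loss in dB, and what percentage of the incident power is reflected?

Γ = (122 − j92.6)/(222 − j92.6), |Γ| = 0.637
RL = −20·log₁₀(0.637) = 3.92 dB
P_refl/P_inc = |Γ|² = 0.405

RL ≈ 3.92 dB; 40.5% of incident power reflected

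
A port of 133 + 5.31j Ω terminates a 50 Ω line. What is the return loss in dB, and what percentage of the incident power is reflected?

RL ≈ 6.85 dB; 20.6% of incident power reflected

Γ = (83 + j5.31)/(183 + j5.31), |Γ| = 0.454
RL = −20·log₁₀(0.454) = 6.85 dB
P_refl/P_inc = |Γ|² = 0.206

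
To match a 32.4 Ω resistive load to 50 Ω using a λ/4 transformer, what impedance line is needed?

Z_qwt ≈ 40.2 Ω

Z_qwt = √(Z_0·R_L) = √(50 × 32.4) = √1620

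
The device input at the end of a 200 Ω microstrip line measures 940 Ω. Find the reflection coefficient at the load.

Γ = (Z_L − Z_0)/(Z_L + Z_0) = (940 − 200)/(940 + 200) = 740/1140

Γ = 0.649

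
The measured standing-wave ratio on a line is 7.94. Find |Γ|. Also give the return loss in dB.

|Γ| = (S − 1)/(S + 1) = (7.94 − 1)/(7.94 + 1) = 6.94/8.94
RL = −20·log₁₀|Γ| = −20·log₁₀(0.776)

|Γ| ≈ 0.776; return loss ≈ 2.2 dB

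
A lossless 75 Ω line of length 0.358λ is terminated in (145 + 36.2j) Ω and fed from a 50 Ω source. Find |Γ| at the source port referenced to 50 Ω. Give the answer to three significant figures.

|Γ| ≈ 0.317

βl = 2π × 0.358 = 129°
tan(βl) = -1.24
Z_in = Z_0·(Z_L + jZ_0·tanβl)/(Z_0 + jZ_L·tanβl) = 44.3 + j30.9 Ω
Γ_s = (Z_in − Z_s)/(Z_in + Z_s) = (-5.68 + j30.9)/(94.3 + j30.9), |Γ_s| = 0.317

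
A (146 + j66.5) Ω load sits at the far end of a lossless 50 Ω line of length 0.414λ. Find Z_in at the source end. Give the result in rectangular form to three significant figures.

βl = 2π × 0.414 = 149°
tan(βl) = tan(149°) = -0.6
Z_in = Z_0·(Z_L + jZ_0·tanβl)/(Z_0 + jZ_L·tanβl)
     = 50·(146 + j36.5)/(89.9 − j87.6)

Z_in ≈ 31.5 + j51 Ω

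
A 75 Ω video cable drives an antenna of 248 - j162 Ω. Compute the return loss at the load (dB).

Γ = (173 − j162)/(323 − j162), |Γ| = 0.656
RL = −20·log₁₀|Γ| = −20·log₁₀(0.656)

RL ≈ 3.66 dB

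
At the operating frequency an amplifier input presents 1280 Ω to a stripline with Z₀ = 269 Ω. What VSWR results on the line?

Γ = (1280 − 269)/(1280 + 269) = 0.653
VSWR = (1 + 0.653)/(1 − 0.653)

VSWR ≈ 4.76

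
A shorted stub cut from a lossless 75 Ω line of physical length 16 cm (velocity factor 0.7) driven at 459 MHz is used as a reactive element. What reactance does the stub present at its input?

λ = v/f = 0.7·c / 459 MHz = 0.458 m
βl = 2π·l/λ = 2π × 0.35 = 126°
tan(βl) = -1.38
For a shorted stub, Z_in = jZ_0·tan(βl)

X_in ≈ -104 Ω (capacitive)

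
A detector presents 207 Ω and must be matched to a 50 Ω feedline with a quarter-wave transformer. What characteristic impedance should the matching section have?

Z_qwt = √(Z_0·R_L) = √(50 × 207) = √10350

Z_qwt ≈ 102 Ω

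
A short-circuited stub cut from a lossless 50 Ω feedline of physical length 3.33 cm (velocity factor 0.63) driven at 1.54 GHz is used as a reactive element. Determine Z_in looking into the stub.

λ = v/f = 0.63·c / 1.54 GHz = 0.123 m
βl = 2π·l/λ = 2π × 0.271 = 97.7°
tan(βl) = -7.42
For a short-circuited stub, Z_in = jZ_0·tan(βl)

Z_in ≈ −j371 Ω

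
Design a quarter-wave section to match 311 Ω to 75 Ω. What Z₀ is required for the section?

Z_qwt ≈ 153 Ω

Z_qwt = √(Z_0·R_L) = √(75 × 311) = √23320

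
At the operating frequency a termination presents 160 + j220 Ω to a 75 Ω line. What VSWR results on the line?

Γ = (Z_L − Z_0)/(Z_L + Z_0) = (85 + j220)/(235 + j220)
|Γ| = 236/322 = 0.733
VSWR = (1 + |Γ|)/(1 − |Γ|) = 1.73/0.267

VSWR ≈ 6.48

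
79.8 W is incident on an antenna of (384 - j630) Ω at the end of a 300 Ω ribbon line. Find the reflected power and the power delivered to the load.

P_reflected ≈ 37.3 W; P_delivered ≈ 42.5 W

|Γ| = |(84 − j630)/(684 − j630)| = 0.683
|Γ|² = 0.467
P_refl = |Γ|²·P_inc = 37.3 W, P_del = (1 − |Γ|²)·P_inc = 42.5 W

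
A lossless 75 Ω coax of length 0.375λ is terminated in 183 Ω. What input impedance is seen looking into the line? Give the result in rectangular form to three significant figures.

Z_in ≈ 52.6 + j53.4 Ω

βl = 2π × 0.375 = 135°
tan(βl) = tan(135°) = -1
Z_in = Z_0·(Z_L + jZ_0·tanβl)/(Z_0 + jZ_L·tanβl)
     = 75·(183 − j75)/(75 − j183)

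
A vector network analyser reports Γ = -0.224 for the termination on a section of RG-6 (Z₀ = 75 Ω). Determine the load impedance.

Z_L ≈ 47.5 Ω

Z_L = Z_0·(1 + Γ)/(1 − Γ) = 75·(0.776)/(1.22)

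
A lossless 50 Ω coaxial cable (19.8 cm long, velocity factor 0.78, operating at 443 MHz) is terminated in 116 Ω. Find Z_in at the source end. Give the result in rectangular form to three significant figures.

Z_in ≈ 36.3 + j34.3 Ω

λ = v/f = 0.78·c / 443 MHz = 0.528 m
βl = 2π·l/λ = 2π × 0.375 = 135°
tan(βl) = tan(135°) = -1
Z_in = Z_0·(Z_L + jZ_0·tanβl)/(Z_0 + jZ_L·tanβl)
     = 50·(116 − j50.1)/(50 − j116)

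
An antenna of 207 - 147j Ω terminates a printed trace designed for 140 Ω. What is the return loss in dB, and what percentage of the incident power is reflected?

RL ≈ 7.36 dB; 18.4% of incident power reflected

Γ = (67 − j147)/(347 − j147), |Γ| = 0.429
RL = −20·log₁₀(0.429) = 7.36 dB
P_refl/P_inc = |Γ|² = 0.184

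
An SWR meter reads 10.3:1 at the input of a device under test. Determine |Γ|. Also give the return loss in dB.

|Γ| ≈ 0.823; return loss ≈ 1.69 dB

|Γ| = (S − 1)/(S + 1) = (10.3 − 1)/(10.3 + 1) = 9.3/11.3
RL = −20·log₁₀|Γ| = −20·log₁₀(0.823)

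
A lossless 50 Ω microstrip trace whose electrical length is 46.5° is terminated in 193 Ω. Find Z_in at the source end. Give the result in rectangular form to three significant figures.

Z_in ≈ 23.2 − j41.7 Ω

tan(βl) = tan(46.5°) = 1.05
Z_in = Z_0·(Z_L + jZ_0·tanβl)/(Z_0 + jZ_L·tanβl)
     = 50·(193 + j52.7)/(50 + j203)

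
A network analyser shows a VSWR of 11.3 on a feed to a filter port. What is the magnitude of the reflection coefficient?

|Γ| = (S − 1)/(S + 1) = (11.3 − 1)/(11.3 + 1) = 10.3/12.3

|Γ| ≈ 0.837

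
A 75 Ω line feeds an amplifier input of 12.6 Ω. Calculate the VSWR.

Γ = (12.6 − 75)/(12.6 + 75) = -0.712
VSWR = (1 + 0.712)/(1 − 0.712)

VSWR ≈ 5.95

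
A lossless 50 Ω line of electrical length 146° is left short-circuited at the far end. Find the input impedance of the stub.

Z_in ≈ −j33.7 Ω

tan(βl) = -0.675
For a short-circuited stub, Z_in = jZ_0·tan(βl)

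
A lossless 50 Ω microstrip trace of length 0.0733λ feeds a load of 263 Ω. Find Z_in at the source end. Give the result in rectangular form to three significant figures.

βl = 2π × 0.0733 = 26.4°
tan(βl) = tan(26.4°) = 0.496
Z_in = Z_0·(Z_L + jZ_0·tanβl)/(Z_0 + jZ_L·tanβl)
     = 50·(263 + j24.8)/(50 + j130)

Z_in ≈ 42 − j84.7 Ω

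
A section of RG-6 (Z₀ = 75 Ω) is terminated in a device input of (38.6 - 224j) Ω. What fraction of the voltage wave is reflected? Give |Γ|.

|Γ| ≈ 0.904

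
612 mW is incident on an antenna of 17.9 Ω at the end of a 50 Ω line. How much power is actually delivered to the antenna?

Γ = (17.9 − 50)/(17.9 + 50) = -0.473
|Γ|² = 0.223
P_refl = |Γ|²·P_inc = 137 mW, P_del = (1 − |Γ|²)·P_inc = 475 mW

P_delivered ≈ 475 mW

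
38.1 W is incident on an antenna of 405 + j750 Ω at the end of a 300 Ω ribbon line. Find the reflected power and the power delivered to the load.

P_reflected ≈ 20.6 W; P_delivered ≈ 17.5 W

|Γ| = |(105 + j750)/(705 + j750)| = 0.736
|Γ|² = 0.541
P_refl = |Γ|²·P_inc = 20.6 W, P_del = (1 − |Γ|²)·P_inc = 17.5 W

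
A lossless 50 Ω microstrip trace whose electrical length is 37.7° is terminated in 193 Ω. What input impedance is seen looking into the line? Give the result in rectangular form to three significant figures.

Z_in ≈ 31.1 − j54.3 Ω

tan(βl) = tan(37.7°) = 0.773
Z_in = Z_0·(Z_L + jZ_0·tanβl)/(Z_0 + jZ_L·tanβl)
     = 50·(193 + j38.6)/(50 + j149)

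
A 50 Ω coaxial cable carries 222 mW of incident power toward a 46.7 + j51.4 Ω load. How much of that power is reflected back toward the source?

P_reflected ≈ 49.1 mW

|Γ| = |(-3.3 + j51.4)/(96.7 + j51.4)| = 0.47
|Γ|² = 0.221
P_refl = |Γ|²·P_inc = 49.1 mW, P_del = (1 − |Γ|²)·P_inc = 173 mW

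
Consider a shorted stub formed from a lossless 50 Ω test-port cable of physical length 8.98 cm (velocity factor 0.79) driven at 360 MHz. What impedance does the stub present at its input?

λ = v/f = 0.79·c / 360 MHz = 0.658 m
βl = 2π·l/λ = 2π × 0.136 = 49.1°
tan(βl) = 1.15
For a shorted stub, Z_in = jZ_0·tan(βl)

Z_in ≈ +j57.7 Ω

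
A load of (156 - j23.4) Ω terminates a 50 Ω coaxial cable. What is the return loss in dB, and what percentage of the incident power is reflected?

Γ = (106 − j23.4)/(206 − j23.4), |Γ| = 0.524
RL = −20·log₁₀(0.524) = 5.62 dB
P_refl/P_inc = |Γ|² = 0.274

RL ≈ 5.62 dB; 27.4% of incident power reflected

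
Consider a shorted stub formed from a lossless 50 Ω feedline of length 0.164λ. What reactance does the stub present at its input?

X_in ≈ 83.3 Ω (inductive)

βl = 2π × 0.164 = 59°
tan(βl) = 1.67
For a shorted stub, Z_in = jZ_0·tan(βl)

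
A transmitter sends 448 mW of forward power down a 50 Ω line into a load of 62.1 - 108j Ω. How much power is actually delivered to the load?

P_delivered ≈ 230 mW

|Γ| = |(12.1 − j108)/(112.1 − j108)| = 0.698
|Γ|² = 0.487
P_refl = |Γ|²·P_inc = 218 mW, P_del = (1 − |Γ|²)·P_inc = 230 mW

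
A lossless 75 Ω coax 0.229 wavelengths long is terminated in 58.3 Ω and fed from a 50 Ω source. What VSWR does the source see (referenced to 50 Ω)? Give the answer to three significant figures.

βl = 2π × 0.229 = 82.4°
tan(βl) = 7.53
Z_in = Z_0·(Z_L + jZ_0·tanβl)/(Z_0 + jZ_L·tanβl) = 95.4 + j6.33 Ω
Γ_s = (Z_in − Z_s)/(Z_in + Z_s) = (45.4 + j6.33)/(145 + j6.33), |Γ_s| = 0.315
VSWR = (1 + |Γ_s|)/(1 − |Γ_s|)

VSWR ≈ 1.92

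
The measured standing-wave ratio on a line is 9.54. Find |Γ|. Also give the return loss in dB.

|Γ| = (S − 1)/(S + 1) = (9.54 − 1)/(9.54 + 1) = 8.54/10.5
RL = −20·log₁₀|Γ| = −20·log₁₀(0.81)

|Γ| ≈ 0.81; return loss ≈ 1.83 dB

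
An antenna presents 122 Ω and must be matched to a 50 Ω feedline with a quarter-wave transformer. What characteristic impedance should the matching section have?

Z_qwt ≈ 78.1 Ω

Z_qwt = √(Z_0·R_L) = √(50 × 122) = √6100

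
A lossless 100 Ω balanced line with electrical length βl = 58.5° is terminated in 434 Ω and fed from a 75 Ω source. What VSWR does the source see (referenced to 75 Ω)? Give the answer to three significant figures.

tan(βl) = 1.63
Z_in = Z_0·(Z_L + jZ_0·tanβl)/(Z_0 + jZ_L·tanβl) = 31.1 − j56.9 Ω
Γ_s = (Z_in − Z_s)/(Z_in + Z_s) = (-43.9 − j56.9)/(106 − j56.9), |Γ_s| = 0.597
VSWR = (1 + |Γ_s|)/(1 − |Γ_s|)

VSWR ≈ 3.96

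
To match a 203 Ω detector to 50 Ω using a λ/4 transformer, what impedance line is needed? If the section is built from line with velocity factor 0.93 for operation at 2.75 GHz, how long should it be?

Z_qwt ≈ 101 Ω; length ≈ 2.54 cm

Z_qwt = √(Z_0·R_L) = √(50 × 203) = √10150
λ = 0.93·c/f = 0.101 m, so l = λ/4 = 0.0254 m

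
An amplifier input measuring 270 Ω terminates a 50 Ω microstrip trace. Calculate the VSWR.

VSWR ≈ 5.4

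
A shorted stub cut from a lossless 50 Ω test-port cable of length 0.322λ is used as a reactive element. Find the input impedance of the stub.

Z_in ≈ −j103 Ω

βl = 2π × 0.322 = 116°
tan(βl) = -2.06
For a shorted stub, Z_in = jZ_0·tan(βl)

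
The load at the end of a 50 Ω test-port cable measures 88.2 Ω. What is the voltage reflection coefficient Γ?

Γ = (Z_L − Z_0)/(Z_L + Z_0) = (88.2 − 50)/(88.2 + 50) = 38.2/138.2

Γ = 0.276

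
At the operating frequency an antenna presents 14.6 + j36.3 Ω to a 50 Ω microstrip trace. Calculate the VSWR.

Γ = (Z_L − Z_0)/(Z_L + Z_0) = (-35.4 + j36.3)/(64.6 + j36.3)
|Γ| = 50.7/74.1 = 0.684
VSWR = (1 + |Γ|)/(1 − |Γ|) = 1.68/0.316

VSWR ≈ 5.33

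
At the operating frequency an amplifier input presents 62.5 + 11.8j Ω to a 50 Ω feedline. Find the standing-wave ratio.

Γ = (Z_L − Z_0)/(Z_L + Z_0) = (12.5 + j11.8)/(112.5 + j11.8)
|Γ| = 17.2/113 = 0.152
VSWR = (1 + |Γ|)/(1 − |Γ|) = 1.15/0.848

VSWR ≈ 1.36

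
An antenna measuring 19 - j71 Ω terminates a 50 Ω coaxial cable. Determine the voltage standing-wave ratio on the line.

Γ = (Z_L − Z_0)/(Z_L + Z_0) = (-31 − j71)/(69 − j71)
|Γ| = 77.5/99 = 0.783
VSWR = (1 + |Γ|)/(1 − |Γ|) = 1.78/0.217

VSWR ≈ 8.2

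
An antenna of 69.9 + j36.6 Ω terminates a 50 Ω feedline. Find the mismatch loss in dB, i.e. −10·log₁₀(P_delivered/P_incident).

Γ = (19.9 + j36.6)/(119.9 + j36.6), |Γ| = 0.332
|Γ|² = 0.11, so P_del/P_inc = 1 − |Γ|² = 0.89
ML = −10·log₁₀(1 − |Γ|²)

mismatch loss ≈ 0.508 dB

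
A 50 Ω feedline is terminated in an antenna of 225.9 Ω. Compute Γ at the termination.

Γ = (Z_L − Z_0)/(Z_L + Z_0) = (225.9 − 50)/(225.9 + 50) = 175.9/275.9

Γ = 0.638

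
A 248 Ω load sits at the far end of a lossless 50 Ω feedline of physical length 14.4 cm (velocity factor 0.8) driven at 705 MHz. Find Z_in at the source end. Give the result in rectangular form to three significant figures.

Z_in ≈ 40.6 + j79.6 Ω

λ = v/f = 0.8·c / 705 MHz = 0.34 m
βl = 2π·l/λ = 2π × 0.423 = 152°
tan(βl) = tan(152°) = -0.525
Z_in = Z_0·(Z_L + jZ_0·tanβl)/(Z_0 + jZ_L·tanβl)
     = 50·(248 − j26.3)/(50 − j130)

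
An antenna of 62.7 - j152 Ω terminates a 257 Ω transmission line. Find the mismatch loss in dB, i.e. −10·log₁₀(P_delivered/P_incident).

mismatch loss ≈ 2.89 dB

Γ = (-194.3 − j152)/(319.7 − j152), |Γ| = 0.697
|Γ|² = 0.486, so P_del/P_inc = 1 − |Γ|² = 0.514
ML = −10·log₁₀(1 − |Γ|²)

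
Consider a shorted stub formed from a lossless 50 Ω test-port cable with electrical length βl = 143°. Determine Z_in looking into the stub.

Z_in ≈ −j37.7 Ω

tan(βl) = -0.754
For a shorted stub, Z_in = jZ_0·tan(βl)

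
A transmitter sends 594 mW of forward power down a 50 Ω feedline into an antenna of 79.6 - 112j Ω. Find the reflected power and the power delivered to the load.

P_reflected ≈ 272 mW; P_delivered ≈ 322 mW

|Γ| = |(29.6 − j112)/(129.6 − j112)| = 0.676
|Γ|² = 0.457
P_refl = |Γ|²·P_inc = 272 mW, P_del = (1 − |Γ|²)·P_inc = 322 mW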